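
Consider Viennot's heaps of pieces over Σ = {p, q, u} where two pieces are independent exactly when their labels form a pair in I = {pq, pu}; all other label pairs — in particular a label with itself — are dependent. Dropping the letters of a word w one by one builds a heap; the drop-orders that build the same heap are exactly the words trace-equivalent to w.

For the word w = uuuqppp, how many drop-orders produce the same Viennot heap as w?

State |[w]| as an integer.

35

drop 0:u onto floor
drop 1:u onto {0:u}
drop 2:u onto {1:u}
drop 3:q onto {2:u}
drop 4:p onto floor
drop 5:p onto {4:p}
drop 6:p onto {5:p}
ground layer = {0:u, 4:p}
drop-orders for the pieces not yet dropped (sum over which currently-grounded one goes next):
  1 to go: {3} 1  {6} 1
  2 to go: {2,3} 1  {3,6} 2  {5,6} 1
  3 to go: {1,2,3} 1  {2,3,6} 3  {3,5,6} 3  {4,5,6} 1
  4 to go: {0,1,2,3} 1  {1,2,3,6} 4  {2,3,5,6} 6  {3,4,5,6} 4
  5 to go: {0,1,2,3,6} 5  {1,2,3,5,6} 10  {2,3,4,5,6} 10
  if 0:u drops first: 20 orders
  if 4:p drops first: 15 orders
heap linearizations: 35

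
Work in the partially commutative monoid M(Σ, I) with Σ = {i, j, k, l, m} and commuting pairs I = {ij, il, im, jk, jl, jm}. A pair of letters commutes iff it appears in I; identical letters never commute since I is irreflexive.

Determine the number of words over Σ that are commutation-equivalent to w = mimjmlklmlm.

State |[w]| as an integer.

piece 0:m — minimal
piece 1:i — minimal
piece 2:m rests on {0:m}
piece 3:j — minimal
piece 4:m rests on {2:m}
piece 5:l rests on {4:m}
piece 6:k rests on {1:i, 5:l}
piece 7:l rests on {6:k}
piece 8:m rests on {7:l}
piece 9:l rests on {8:m}
piece 10:m rests on {9:l}
minimal pieces: {0:m, 1:i, 3:j}
ways to finish when only these pieces remain (= sum over removing one remaining piece with nothing left below it):
  1 left: {3}→1  {10}→1
  2 left: {3,10}→2  {9,10}→1
  3 left: {3,9,10}→3  {8,9,10}→1
  4 left: {3,8,9,10}→4  {7,8,9,10}→1
  5 left: {3,7,8,9,10}→5  {6,7,8,9,10}→1
  6 left: {1,6,7,8,9,10}→1  {3,6,7,8,9,10}→6  {5,6,7,8,9,10}→1
  7 left: {1,3,6,7,8,9,10}→7  {1,5,6,7,8,9,10}→2  {3,5,6,7,8,9,10}→7  {4,5,6,7,8,9,10}→1
  8 left: {1,3,5,6,7,8,9,10}→16  {1,4,5,6,7,8,9,10}→3  {2,4,5,6,7,8,9,10}→1  {3,4,5,6,7,8,9,10}→8
  9 left: {0,2,4,5,6,7,8,9,10}→1  {1,2,4,5,6,7,8,9,10}→4  {1,3,4,5,6,7,8,9,10}→27  {2,3,4,5,6,7,8,9,10}→9
  placing 0:m first → 40 extensions
  placing 1:i first → 10 extensions
  placing 3:j first → 5 extensions
total linear extensions = 55

55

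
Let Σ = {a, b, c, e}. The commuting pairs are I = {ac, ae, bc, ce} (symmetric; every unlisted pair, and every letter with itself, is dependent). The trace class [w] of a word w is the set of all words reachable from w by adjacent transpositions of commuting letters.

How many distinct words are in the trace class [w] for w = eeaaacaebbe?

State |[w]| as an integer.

#0=e has no predecessor
#1=e depends on [0:e]
#2=a has no predecessor
#3=a depends on [2:a]
#4=a depends on [3:a]
#5=c has no predecessor
#6=a depends on [4:a]
#7=e depends on [1:e]
#8=b depends on [6:a, 7:e]
#9=b depends on [8:b]
#10=e depends on [9:b]
sources: [0:e, 2:a, 5:c]
N(rest) = Σ N(rest − s) over sources s of rest; N(one piece) = 1:
  size 1 → [5]=1  [10]=1
  size 2 → [5,10]=2  [9,10]=1
  size 3 → [5,9,10]=3  [8,9,10]=1
  size 4 → [5,8,9,10]=4  [6,8,9,10]=1  [7,8,9,10]=1
  size 5 → [1,7,8,9,10]=1  [4,6,8,9,10]=1  [5,6,8,9,10]=5  [5,7,8,9,10]=5  [6,7,8,9,10]=2
  size 6 → [0,1,7,8,9,10]=1  [1,5,7,8,9,10]=6  [1,6,7,8,9,10]=3  [3,4,6,8,9,10]=1  [4,5,6,8,9,10]=6  [4,6,7,8,9,10]=3  [5,6,7,8,9,10]=12
  size 7 → [0,1,5,7,8,9,10]=7  [0,1,6,7,8,9,10]=4  [1,4,6,7,8,9,10]=6  [1,5,6,7,8,9,10]=21  [2,3,4,6,8,9,10]=1  [3,4,5,6,8,9,10]=7  [3,4,6,7,8,9,10]=4  [4,5,6,7,8,9,10]=21
  size 8 → [0,1,4,6,7,8,9,10]=10  [0,1,5,6,7,8,9,10]=32  [1,3,4,6,7,8,9,10]=10  [1,4,5,6,7,8,9,10]=48  [2,3,4,5,6,8,9,10]=8  [2,3,4,6,7,8,9,10]=5  [3,4,5,6,7,8,9,10]=32
  size 9 → [0,1,3,4,6,7,8,9,10]=20  [0,1,4,5,6,7,8,9,10]=90  [1,2,3,4,6,7,8,9,10]=15  [1,3,4,5,6,7,8,9,10]=90  [2,3,4,5,6,7,8,9,10]=45
  first=0(e) contributes 150
  first=2(a) contributes 200
  first=5(c) contributes 35
|[w]| = 385

385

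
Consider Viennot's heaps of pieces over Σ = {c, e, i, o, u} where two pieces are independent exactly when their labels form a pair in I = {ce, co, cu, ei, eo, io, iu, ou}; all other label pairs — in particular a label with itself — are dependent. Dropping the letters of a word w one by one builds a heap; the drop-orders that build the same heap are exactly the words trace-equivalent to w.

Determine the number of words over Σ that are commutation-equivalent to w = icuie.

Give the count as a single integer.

#0=i has no predecessor
#1=c depends on [0:i]
#2=u has no predecessor
#3=i depends on [1:c]
#4=e depends on [2:u]
sources: [0:i, 2:u]
N(rest) = Σ N(rest − s) over sources s of rest; N(one piece) = 1:
  size 1 → [3]=1  [4]=1
  size 2 → [1,3]=1  [2,4]=1  [3,4]=2
  size 3 → [0,1,3]=1  [1,3,4]=3  [2,3,4]=3
  first=0(i) contributes 6
  first=2(u) contributes 4
|[w]| = 10

10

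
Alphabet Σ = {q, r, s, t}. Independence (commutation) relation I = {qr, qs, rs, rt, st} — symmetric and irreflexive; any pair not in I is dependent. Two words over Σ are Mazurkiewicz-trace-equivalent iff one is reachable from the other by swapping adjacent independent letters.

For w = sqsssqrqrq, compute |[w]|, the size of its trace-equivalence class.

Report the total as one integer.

#0=s has no predecessor
#1=q has no predecessor
#2=s depends on [0:s]
#3=s depends on [2:s]
#4=s depends on [3:s]
#5=q depends on [1:q]
#6=r has no predecessor
#7=q depends on [5:q]
#8=r depends on [6:r]
#9=q depends on [7:q]
sources: [0:s, 1:q, 6:r]
N(rest) = Σ N(rest − s) over sources s of rest; N(one piece) = 1:
  size 1 → [4]=1  [8]=1  [9]=1
  size 2 → [3,4]=1  [4,8]=2  [4,9]=2  [6,8]=1  [7,9]=1  [8,9]=2
  size 3 → [2,3,4]=1  [3,4,8]=3  [3,4,9]=3  [4,6,8]=3  [4,7,9]=3  [4,8,9]=6  [5,7,9]=1  [6,8,9]=3  [7,8,9]=3
  size 4 → [0,2,3,4]=1  [1,5,7,9]=1  [2,3,4,8]=4  [2,3,4,9]=4  [3,4,6,8]=6  [3,4,7,9]=6  [3,4,8,9]=12  [4,5,7,9]=4  [4,6,8,9]=12  [4,7,8,9]=12  [5,7,8,9]=4  [6,7,8,9]=6
  size 5 → [0,2,3,4,8]=5  [0,2,3,4,9]=5  [1,4,5,7,9]=5  [1,5,7,8,9]=5  [2,3,4,6,8]=10  [2,3,4,7,9]=10  [2,3,4,8,9]=20  [3,4,5,7,9]=10  [3,4,6,8,9]=30  [3,4,7,8,9]=30  [4,5,7,8,9]=20  [4,6,7,8,9]=30  [5,6,7,8,9]=10
  size 6 → [0,2,3,4,6,8]=15  [0,2,3,4,7,9]=15  [0,2,3,4,8,9]=30  [1,3,4,5,7,9]=15  [1,4,5,7,8,9]=30  [1,5,6,7,8,9]=15  [2,3,4,5,7,9]=20  [2,3,4,6,8,9]=60  [2,3,4,7,8,9]=60  [3,4,5,7,8,9]=60  [3,4,6,7,8,9]=90  [4,5,6,7,8,9]=60
  size 7 → [0,2,3,4,5,7,9]=35  [0,2,3,4,6,8,9]=105  [0,2,3,4,7,8,9]=105  [1,2,3,4,5,7,9]=35  [1,3,4,5,7,8,9]=105  [1,4,5,6,7,8,9]=105  [2,3,4,5,7,8,9]=140  [2,3,4,6,7,8,9]=210  [3,4,5,6,7,8,9]=210
  size 8 → [0,1,2,3,4,5,7,9]=70  [0,2,3,4,5,7,8,9]=280  [0,2,3,4,6,7,8,9]=420  [1,2,3,4,5,7,8,9]=280  [1,3,4,5,6,7,8,9]=420  [2,3,4,5,6,7,8,9]=560
  first=0(s) contributes 1260
  first=1(q) contributes 1260
  first=6(r) contributes 630
|[w]| = 3150

3150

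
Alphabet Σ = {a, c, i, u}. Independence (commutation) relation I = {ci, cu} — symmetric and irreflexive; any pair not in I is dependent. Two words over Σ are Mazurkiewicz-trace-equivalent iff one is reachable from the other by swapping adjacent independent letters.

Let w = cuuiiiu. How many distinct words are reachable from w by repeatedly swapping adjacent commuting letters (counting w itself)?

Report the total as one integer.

0(c) covers ∅
1(u) covers ∅
2(u) covers 1:u
3(i) covers 2:u
4(i) covers 3:i
5(i) covers 4:i
6(u) covers 5:i
floor of heap: 0:c, 1:u
completions by unplaced set U, small U first (add the entries for U minus each lowest piece of U):
  |U|=1: {0}:1  {6}:1
  |U|=2: {0,6}:2  {5,6}:1
  |U|=3: {0,5,6}:3  {4,5,6}:1
  |U|=4: {0,4,5,6}:4  {3,4,5,6}:1
  |U|=5: {0,3,4,5,6}:5  {2,3,4,5,6}:1
  start at 0(c): 1
  start at 1(u): 6
sum over floor = 7

7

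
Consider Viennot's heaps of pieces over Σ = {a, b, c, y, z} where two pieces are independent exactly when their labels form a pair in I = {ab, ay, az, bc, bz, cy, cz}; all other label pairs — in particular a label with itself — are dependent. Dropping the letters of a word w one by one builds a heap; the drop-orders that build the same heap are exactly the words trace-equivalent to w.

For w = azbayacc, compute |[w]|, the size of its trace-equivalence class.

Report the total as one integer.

112

drop 0:a onto floor
drop 1:z onto floor
drop 2:b onto floor
drop 3:a onto {0:a}
drop 4:y onto {1:z, 2:b}
drop 5:a onto {3:a}
drop 6:c onto {5:a}
drop 7:c onto {6:c}
ground layer = {0:a, 1:z, 2:b}
drop-orders for the pieces not yet dropped (sum over which currently-grounded one goes next):
  1 to go: {4} 1  {7} 1
  2 to go: {1,4} 1  {2,4} 1  {4,7} 2  {6,7} 1
  3 to go: {1,2,4} 2  {1,4,7} 3  {2,4,7} 3  {4,6,7} 3  {5,6,7} 1
  4 to go: {1,2,4,7} 8  {1,4,6,7} 6  {2,4,6,7} 6  {3,5,6,7} 1  {4,5,6,7} 4
  5 to go: {0,3,5,6,7} 1  {1,2,4,6,7} 20  {1,4,5,6,7} 10  {2,4,5,6,7} 10  {3,4,5,6,7} 5
  6 to go: {0,3,4,5,6,7} 6  {1,2,4,5,6,7} 40  {1,3,4,5,6,7} 15  {2,3,4,5,6,7} 15
  if 0:a drops first: 70 orders
  if 1:z drops first: 21 orders
  if 2:b drops first: 21 orders
heap linearizations: 112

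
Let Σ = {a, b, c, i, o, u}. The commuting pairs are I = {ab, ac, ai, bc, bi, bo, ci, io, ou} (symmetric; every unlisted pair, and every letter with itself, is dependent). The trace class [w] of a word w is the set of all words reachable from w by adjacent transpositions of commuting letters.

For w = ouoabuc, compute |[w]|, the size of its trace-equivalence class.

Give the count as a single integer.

piece 0:o — minimal
piece 1:u — minimal
piece 2:o rests on {0:o}
piece 3:a rests on {1:u, 2:o}
piece 4:b rests on {1:u}
piece 5:u rests on {3:a, 4:b}
piece 6:c rests on {5:u}
minimal pieces: {0:o, 1:u}
ways to finish when only these pieces remain (= sum over removing one remaining piece with nothing left below it):
  1 left: {6}→1
  2 left: {5,6}→1
  3 left: {3,5,6}→1  {4,5,6}→1
  4 left: {2,3,5,6}→1  {3,4,5,6}→2
  5 left: {0,2,3,5,6}→1  {1,3,4,5,6}→2  {2,3,4,5,6}→3
  placing 0:o first → 5 extensions
  placing 1:u first → 4 extensions
total linear extensions = 9

9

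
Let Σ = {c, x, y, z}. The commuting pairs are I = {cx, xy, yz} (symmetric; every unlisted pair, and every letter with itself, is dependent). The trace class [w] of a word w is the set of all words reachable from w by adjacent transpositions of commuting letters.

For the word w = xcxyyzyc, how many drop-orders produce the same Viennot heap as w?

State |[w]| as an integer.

0(x) covers ∅
1(c) covers ∅
2(x) covers 0:x
3(y) covers 1:c
4(y) covers 3:y
5(z) covers 1:c, 2:x
6(y) covers 4:y
7(c) covers 5:z, 6:y
floor of heap: 0:x, 1:c
completions by unplaced set U, small U first (add the entries for U minus each lowest piece of U):
  |U|=1: {7}:1
  |U|=2: {5,7}:1  {6,7}:1
  |U|=3: {2,5,7}:1  {4,6,7}:1  {5,6,7}:2
  |U|=4: {0,2,5,7}:1  {2,5,6,7}:3  {3,4,6,7}:1  {4,5,6,7}:3
  |U|=5: {0,2,5,6,7}:4  {2,4,5,6,7}:6  {3,4,5,6,7}:4
  |U|=6: {0,2,4,5,6,7}:10  {1,3,4,5,6,7}:4  {2,3,4,5,6,7}:10
  start at 0(x): 14
  start at 1(c): 20
sum over floor = 34

34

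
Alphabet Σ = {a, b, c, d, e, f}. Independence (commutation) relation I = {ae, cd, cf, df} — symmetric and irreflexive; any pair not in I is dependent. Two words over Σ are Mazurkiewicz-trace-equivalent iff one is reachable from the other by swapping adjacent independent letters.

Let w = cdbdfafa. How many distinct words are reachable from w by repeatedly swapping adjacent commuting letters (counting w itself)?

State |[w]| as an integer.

piece 0:c — minimal
piece 1:d — minimal
piece 2:b rests on {0:c, 1:d}
piece 3:d rests on {2:b}
piece 4:f rests on {2:b}
piece 5:a rests on {3:d, 4:f}
piece 6:f rests on {5:a}
piece 7:a rests on {6:f}
minimal pieces: {0:c, 1:d}
ways to finish when only these pieces remain (= sum over removing one remaining piece with nothing left below it):
  1 left: {7}→1
  2 left: {6,7}→1
  3 left: {5,6,7}→1
  4 left: {3,5,6,7}→1  {4,5,6,7}→1
  5 left: {3,4,5,6,7}→2
  6 left: {2,3,4,5,6,7}→2
  placing 0:c first → 2 extensions
  placing 1:d first → 2 extensions
total linear extensions = 4

4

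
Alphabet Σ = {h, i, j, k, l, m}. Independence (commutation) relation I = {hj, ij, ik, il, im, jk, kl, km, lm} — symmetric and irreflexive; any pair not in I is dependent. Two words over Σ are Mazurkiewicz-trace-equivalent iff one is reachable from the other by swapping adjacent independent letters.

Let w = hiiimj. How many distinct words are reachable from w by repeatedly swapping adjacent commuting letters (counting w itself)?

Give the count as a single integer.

10

piece 0:h — minimal
piece 1:i rests on {0:h}
piece 2:i rests on {1:i}
piece 3:i rests on {2:i}
piece 4:m rests on {0:h}
piece 5:j rests on {4:m}
minimal pieces: {0:h}
ways to finish when only these pieces remain (= sum over removing one remaining piece with nothing left below it):
  1 left: {3}→1  {5}→1
  2 left: {2,3}→1  {3,5}→2  {4,5}→1
  3 left: {1,2,3}→1  {2,3,5}→3  {3,4,5}→3
  4 left: {1,2,3,5}→4  {2,3,4,5}→6
  placing 0:h first → 10 extensions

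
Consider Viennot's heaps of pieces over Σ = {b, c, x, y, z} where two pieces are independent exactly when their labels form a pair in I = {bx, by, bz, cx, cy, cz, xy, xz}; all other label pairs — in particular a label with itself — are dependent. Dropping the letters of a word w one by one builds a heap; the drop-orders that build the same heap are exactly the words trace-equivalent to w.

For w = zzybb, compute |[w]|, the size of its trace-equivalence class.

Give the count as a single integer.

10

0(z) covers ∅
1(z) covers 0:z
2(y) covers 1:z
3(b) covers ∅
4(b) covers 3:b
floor of heap: 0:z, 3:b
completions by unplaced set U, small U first (add the entries for U minus each lowest piece of U):
  |U|=1: {2}:1  {4}:1
  |U|=2: {1,2}:1  {2,4}:2  {3,4}:1
  |U|=3: {0,1,2}:1  {1,2,4}:3  {2,3,4}:3
  start at 0(z): 6
  start at 3(b): 4
sum over floor = 10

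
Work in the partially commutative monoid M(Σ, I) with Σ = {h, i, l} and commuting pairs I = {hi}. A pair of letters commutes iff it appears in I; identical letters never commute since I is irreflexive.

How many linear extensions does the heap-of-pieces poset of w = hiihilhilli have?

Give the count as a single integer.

0(h) covers ∅
1(i) covers ∅
2(i) covers 1:i
3(h) covers 0:h
4(i) covers 2:i
5(l) covers 3:h, 4:i
6(h) covers 5:l
7(i) covers 5:l
8(l) covers 6:h, 7:i
9(l) covers 8:l
10(i) covers 9:l
floor of heap: 0:h, 1:i
completions by unplaced set U, small U first (add the entries for U minus each lowest piece of U):
  |U|=1: {10}:1
  |U|=2: {9,10}:1
  |U|=3: {8,9,10}:1
  |U|=4: {6,8,9,10}:1  {7,8,9,10}:1
  |U|=5: {6,7,8,9,10}:2
  |U|=6: {5,6,7,8,9,10}:2
  |U|=7: {3,5,6,7,8,9,10}:2  {4,5,6,7,8,9,10}:2
  |U|=8: {0,3,5,6,7,8,9,10}:2  {2,4,5,6,7,8,9,10}:2  {3,4,5,6,7,8,9,10}:4
  |U|=9: {0,3,4,5,6,7,8,9,10}:6  {1,2,4,5,6,7,8,9,10}:2  {2,3,4,5,6,7,8,9,10}:6
  start at 0(h): 8
  start at 1(i): 12
sum over floor = 20

20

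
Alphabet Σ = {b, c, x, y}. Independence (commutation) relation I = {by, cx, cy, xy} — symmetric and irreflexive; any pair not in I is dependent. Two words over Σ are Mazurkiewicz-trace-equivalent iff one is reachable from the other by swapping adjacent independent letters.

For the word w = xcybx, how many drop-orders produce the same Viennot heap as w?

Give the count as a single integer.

0(x) covers ∅
1(c) covers ∅
2(y) covers ∅
3(b) covers 0:x, 1:c
4(x) covers 3:b
floor of heap: 0:x, 1:c, 2:y
completions by unplaced set U, small U first (add the entries for U minus each lowest piece of U):
  |U|=1: {2}:1  {4}:1
  |U|=2: {2,4}:2  {3,4}:1
  |U|=3: {0,3,4}:1  {1,3,4}:1  {2,3,4}:3
  start at 0(x): 4
  start at 1(c): 4
  start at 2(y): 2
sum over floor = 10

10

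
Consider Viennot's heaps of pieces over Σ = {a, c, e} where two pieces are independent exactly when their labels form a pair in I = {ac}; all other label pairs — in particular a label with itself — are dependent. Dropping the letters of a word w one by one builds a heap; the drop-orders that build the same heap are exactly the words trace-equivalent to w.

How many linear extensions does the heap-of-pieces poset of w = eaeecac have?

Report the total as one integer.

drop 0:e onto floor
drop 1:a onto {0:e}
drop 2:e onto {1:a}
drop 3:e onto {2:e}
drop 4:c onto {3:e}
drop 5:a onto {3:e}
drop 6:c onto {4:c}
ground layer = {0:e}
drop-orders for the pieces not yet dropped (sum over which currently-grounded one goes next):
  1 to go: {5} 1  {6} 1
  2 to go: {4,6} 1  {5,6} 2
  3 to go: {4,5,6} 3
  4 to go: {3,4,5,6} 3
  5 to go: {2,3,4,5,6} 3
  if 0:e drops first: 3 orders

3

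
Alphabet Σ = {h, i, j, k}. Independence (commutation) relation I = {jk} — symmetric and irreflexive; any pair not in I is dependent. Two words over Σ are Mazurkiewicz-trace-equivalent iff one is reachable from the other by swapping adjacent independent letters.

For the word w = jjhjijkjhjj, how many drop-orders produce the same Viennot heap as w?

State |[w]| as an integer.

0(j) covers ∅
1(j) covers 0:j
2(h) covers 1:j
3(j) covers 2:h
4(i) covers 3:j
5(j) covers 4:i
6(k) covers 4:i
7(j) covers 5:j
8(h) covers 6:k, 7:j
9(j) covers 8:h
10(j) covers 9:j
floor of heap: 0:j
completions by unplaced set U, small U first (add the entries for U minus each lowest piece of U):
  |U|=1: {10}:1
  |U|=2: {9,10}:1
  |U|=3: {8,9,10}:1
  |U|=4: {6,8,9,10}:1  {7,8,9,10}:1
  |U|=5: {5,7,8,9,10}:1  {6,7,8,9,10}:2
  |U|=6: {5,6,7,8,9,10}:3
  |U|=7: {4,5,6,7,8,9,10}:3
  |U|=8: {3,4,5,6,7,8,9,10}:3
  |U|=9: {2,3,4,5,6,7,8,9,10}:3
  start at 0(j): 3

3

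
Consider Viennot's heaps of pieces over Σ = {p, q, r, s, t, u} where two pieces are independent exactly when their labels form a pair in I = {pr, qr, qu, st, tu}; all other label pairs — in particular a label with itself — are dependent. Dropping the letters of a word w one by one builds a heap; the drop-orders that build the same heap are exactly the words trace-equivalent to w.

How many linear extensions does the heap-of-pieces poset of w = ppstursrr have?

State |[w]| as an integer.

#0=p has no predecessor
#1=p depends on [0:p]
#2=s depends on [1:p]
#3=t depends on [1:p]
#4=u depends on [2:s]
#5=r depends on [3:t, 4:u]
#6=s depends on [5:r]
#7=r depends on [6:s]
#8=r depends on [7:r]
sources: [0:p]
N(rest) = Σ N(rest − s) over sources s of rest; N(one piece) = 1:
  size 1 → [8]=1
  size 2 → [7,8]=1
  size 3 → [6,7,8]=1
  size 4 → [5,6,7,8]=1
  size 5 → [3,5,6,7,8]=1  [4,5,6,7,8]=1
  size 6 → [2,4,5,6,7,8]=1  [3,4,5,6,7,8]=2
  size 7 → [2,3,4,5,6,7,8]=3
  first=0(p) contributes 3

3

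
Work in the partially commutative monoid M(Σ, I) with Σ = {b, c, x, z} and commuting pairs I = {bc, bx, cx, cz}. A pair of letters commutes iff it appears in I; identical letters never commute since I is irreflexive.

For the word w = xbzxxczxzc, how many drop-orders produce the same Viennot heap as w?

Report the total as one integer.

90

drop 0:x onto floor
drop 1:b onto floor
drop 2:z onto {0:x, 1:b}
drop 3:x onto {2:z}
drop 4:x onto {3:x}
drop 5:c onto floor
drop 6:z onto {4:x}
drop 7:x onto {6:z}
drop 8:z onto {7:x}
drop 9:c onto {5:c}
ground layer = {0:x, 1:b, 5:c}
drop-orders for the pieces not yet dropped (sum over which currently-grounded one goes next):
  1 to go: {8} 1  {9} 1
  2 to go: {5,9} 1  {7,8} 1  {8,9} 2
  3 to go: {5,8,9} 3  {6,7,8} 1  {7,8,9} 3
  4 to go: {4,6,7,8} 1  {5,7,8,9} 6  {6,7,8,9} 4
  5 to go: {3,4,6,7,8} 1  {4,6,7,8,9} 5  {5,6,7,8,9} 10
  6 to go: {2,3,4,6,7,8} 1  {3,4,6,7,8,9} 6  {4,5,6,7,8,9} 15
  7 to go: {0,2,3,4,6,7,8} 1  {1,2,3,4,6,7,8} 1  {2,3,4,6,7,8,9} 7  {3,4,5,6,7,8,9} 21
  8 to go: {0,1,2,3,4,6,7,8} 2  {0,2,3,4,6,7,8,9} 8  {1,2,3,4,6,7,8,9} 8  {2,3,4,5,6,7,8,9} 28
  if 0:x drops first: 36 orders
  if 1:b drops first: 36 orders
  if 5:c drops first: 18 orders
heap linearizations: 90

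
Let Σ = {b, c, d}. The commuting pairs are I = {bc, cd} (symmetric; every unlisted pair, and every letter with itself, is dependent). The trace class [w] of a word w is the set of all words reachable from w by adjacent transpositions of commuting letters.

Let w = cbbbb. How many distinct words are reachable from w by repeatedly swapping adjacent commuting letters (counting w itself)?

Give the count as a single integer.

5

0(c) covers ∅
1(b) covers ∅
2(b) covers 1:b
3(b) covers 2:b
4(b) covers 3:b
floor of heap: 0:c, 1:b
completions by unplaced set U, small U first (add the entries for U minus each lowest piece of U):
  |U|=1: {0}:1  {4}:1
  |U|=2: {0,4}:2  {3,4}:1
  |U|=3: {0,3,4}:3  {2,3,4}:1
  start at 0(c): 1
  start at 1(b): 4
sum over floor = 5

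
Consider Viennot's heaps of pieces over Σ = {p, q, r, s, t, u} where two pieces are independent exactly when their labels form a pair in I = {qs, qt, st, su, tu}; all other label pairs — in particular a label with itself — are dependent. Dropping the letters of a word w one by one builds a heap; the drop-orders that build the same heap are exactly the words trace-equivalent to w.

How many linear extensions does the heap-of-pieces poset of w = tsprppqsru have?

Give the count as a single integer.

#0=t has no predecessor
#1=s has no predecessor
#2=p depends on [0:t, 1:s]
#3=r depends on [2:p]
#4=p depends on [3:r]
#5=p depends on [4:p]
#6=q depends on [5:p]
#7=s depends on [5:p]
#8=r depends on [6:q, 7:s]
#9=u depends on [8:r]
sources: [0:t, 1:s]
N(rest) = Σ N(rest − s) over sources s of rest; N(one piece) = 1:
  size 1 → [9]=1
  size 2 → [8,9]=1
  size 3 → [6,8,9]=1  [7,8,9]=1
  size 4 → [6,7,8,9]=2
  size 5 → [5,6,7,8,9]=2
  size 6 → [4,5,6,7,8,9]=2
  size 7 → [3,4,5,6,7,8,9]=2
  size 8 → [2,3,4,5,6,7,8,9]=2
  first=0(t) contributes 2
  first=1(s) contributes 2
|[w]| = 4

4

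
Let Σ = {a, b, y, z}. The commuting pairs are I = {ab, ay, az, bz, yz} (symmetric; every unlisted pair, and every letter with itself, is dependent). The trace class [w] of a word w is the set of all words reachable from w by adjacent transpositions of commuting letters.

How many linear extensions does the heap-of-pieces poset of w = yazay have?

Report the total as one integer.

drop 0:y onto floor
drop 1:a onto floor
drop 2:z onto floor
drop 3:a onto {1:a}
drop 4:y onto {0:y}
ground layer = {0:y, 1:a, 2:z}
drop-orders for the pieces not yet dropped (sum over which currently-grounded one goes next):
  1 to go: {2} 1  {3} 1  {4} 1
  2 to go: {0,4} 1  {1,3} 1  {2,3} 2  {2,4} 2  {3,4} 2
  3 to go: {0,2,4} 3  {0,3,4} 3  {1,2,3} 3  {1,3,4} 3  {2,3,4} 6
  if 0:y drops first: 12 orders
  if 1:a drops first: 12 orders
  if 2:z drops first: 6 orders
heap linearizations: 30

30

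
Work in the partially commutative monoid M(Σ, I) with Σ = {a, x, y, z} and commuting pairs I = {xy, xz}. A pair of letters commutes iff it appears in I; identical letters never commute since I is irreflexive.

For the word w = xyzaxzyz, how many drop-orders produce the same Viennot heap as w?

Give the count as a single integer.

#0=x has no predecessor
#1=y has no predecessor
#2=z depends on [1:y]
#3=a depends on [0:x, 2:z]
#4=x depends on [3:a]
#5=z depends on [3:a]
#6=y depends on [5:z]
#7=z depends on [6:y]
sources: [0:x, 1:y]
N(rest) = Σ N(rest − s) over sources s of rest; N(one piece) = 1:
  size 1 → [4]=1  [7]=1
  size 2 → [4,7]=2  [6,7]=1
  size 3 → [4,6,7]=3  [5,6,7]=1
  size 4 → [4,5,6,7]=4
  size 5 → [3,4,5,6,7]=4
  size 6 → [0,3,4,5,6,7]=4  [2,3,4,5,6,7]=4
  first=0(x) contributes 4
  first=1(y) contributes 8
|[w]| = 12

12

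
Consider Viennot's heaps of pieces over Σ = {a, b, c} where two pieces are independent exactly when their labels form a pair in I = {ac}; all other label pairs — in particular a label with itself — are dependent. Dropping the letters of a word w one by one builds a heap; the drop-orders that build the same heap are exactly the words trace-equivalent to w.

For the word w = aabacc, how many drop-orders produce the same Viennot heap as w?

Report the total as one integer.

3

piece 0:a — minimal
piece 1:a rests on {0:a}
piece 2:b rests on {1:a}
piece 3:a rests on {2:b}
piece 4:c rests on {2:b}
piece 5:c rests on {4:c}
minimal pieces: {0:a}
ways to finish when only these pieces remain (= sum over removing one remaining piece with nothing left below it):
  1 left: {3}→1  {5}→1
  2 left: {3,5}→2  {4,5}→1
  3 left: {3,4,5}→3
  4 left: {2,3,4,5}→3
  placing 0:a first → 3 extensions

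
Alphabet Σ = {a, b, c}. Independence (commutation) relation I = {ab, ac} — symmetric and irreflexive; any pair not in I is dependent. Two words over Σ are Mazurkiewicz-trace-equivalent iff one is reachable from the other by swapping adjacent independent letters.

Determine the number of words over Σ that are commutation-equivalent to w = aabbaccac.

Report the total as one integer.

126

drop 0:a onto floor
drop 1:a onto {0:a}
drop 2:b onto floor
drop 3:b onto {2:b}
drop 4:a onto {1:a}
drop 5:c onto {3:b}
drop 6:c onto {5:c}
drop 7:a onto {4:a}
drop 8:c onto {6:c}
ground layer = {0:a, 2:b}
drop-orders for the pieces not yet dropped (sum over which currently-grounded one goes next):
  1 to go: {7} 1  {8} 1
  2 to go: {4,7} 1  {6,8} 1  {7,8} 2
  3 to go: {1,4,7} 1  {4,7,8} 3  {5,6,8} 1  {6,7,8} 3
  4 to go: {0,1,4,7} 1  {1,4,7,8} 4  {3,5,6,8} 1  {4,6,7,8} 6  {5,6,7,8} 4
  5 to go: {0,1,4,7,8} 5  {1,4,6,7,8} 10  {2,3,5,6,8} 1  {3,5,6,7,8} 5  {4,5,6,7,8} 10
  6 to go: {0,1,4,6,7,8} 15  {1,4,5,6,7,8} 20  {2,3,5,6,7,8} 6  {3,4,5,6,7,8} 15
  7 to go: {0,1,4,5,6,7,8} 35  {1,3,4,5,6,7,8} 35  {2,3,4,5,6,7,8} 21
  if 0:a drops first: 56 orders
  if 2:b drops first: 70 orders
heap linearizations: 126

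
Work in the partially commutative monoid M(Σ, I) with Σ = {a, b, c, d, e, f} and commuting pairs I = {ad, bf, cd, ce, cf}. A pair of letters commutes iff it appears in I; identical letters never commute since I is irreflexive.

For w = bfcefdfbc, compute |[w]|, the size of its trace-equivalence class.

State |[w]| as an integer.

29

#0=b has no predecessor
#1=f has no predecessor
#2=c depends on [0:b]
#3=e depends on [0:b, 1:f]
#4=f depends on [3:e]
#5=d depends on [4:f]
#6=f depends on [5:d]
#7=b depends on [2:c, 5:d]
#8=c depends on [7:b]
sources: [0:b, 1:f]
N(rest) = Σ N(rest − s) over sources s of rest; N(one piece) = 1:
  size 1 → [6]=1  [8]=1
  size 2 → [6,8]=2  [7,8]=1
  size 3 → [2,7,8]=1  [6,7,8]=3
  size 4 → [2,6,7,8]=4  [5,6,7,8]=3
  size 5 → [2,5,6,7,8]=7  [4,5,6,7,8]=3
  size 6 → [2,4,5,6,7,8]=10  [3,4,5,6,7,8]=3
  size 7 → [1,3,4,5,6,7,8]=3  [2,3,4,5,6,7,8]=13
  first=0(b) contributes 16
  first=1(f) contributes 13
|[w]| = 29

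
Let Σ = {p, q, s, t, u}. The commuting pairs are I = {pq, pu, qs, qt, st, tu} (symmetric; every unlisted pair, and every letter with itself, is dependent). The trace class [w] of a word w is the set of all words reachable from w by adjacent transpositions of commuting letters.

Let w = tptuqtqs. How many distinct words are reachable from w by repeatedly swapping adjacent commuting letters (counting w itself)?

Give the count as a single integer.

0(t) covers ∅
1(p) covers 0:t
2(t) covers 1:p
3(u) covers ∅
4(q) covers 3:u
5(t) covers 2:t
6(q) covers 4:q
7(s) covers 1:p, 3:u
floor of heap: 0:t, 3:u
completions by unplaced set U, small U first (add the entries for U minus each lowest piece of U):
  |U|=1: {5}:1  {6}:1  {7}:1
  |U|=2: {2,5}:1  {4,6}:1  {5,6}:2  {5,7}:2  {6,7}:2
  |U|=3: {2,5,6}:3  {2,5,7}:3  {4,5,6}:3  {4,6,7}:3  {5,6,7}:6
  |U|=4: {1,2,5,7}:3  {2,4,5,6}:6  {2,5,6,7}:12  {3,4,6,7}:3  {4,5,6,7}:12
  |U|=5: {0,1,2,5,7}:3  {1,2,5,6,7}:15  {2,4,5,6,7}:30  {3,4,5,6,7}:15
  |U|=6: {0,1,2,5,6,7}:18  {1,2,4,5,6,7}:45  {2,3,4,5,6,7}:45
  start at 0(t): 90
  start at 3(u): 63
sum over floor = 153

153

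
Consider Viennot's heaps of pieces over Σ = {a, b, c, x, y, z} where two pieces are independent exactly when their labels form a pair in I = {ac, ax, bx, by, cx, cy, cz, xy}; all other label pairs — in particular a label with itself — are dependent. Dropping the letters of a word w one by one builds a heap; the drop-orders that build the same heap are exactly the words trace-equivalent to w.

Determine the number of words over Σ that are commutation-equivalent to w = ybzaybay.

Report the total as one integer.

0(y) covers ∅
1(b) covers ∅
2(z) covers 0:y, 1:b
3(a) covers 2:z
4(y) covers 3:a
5(b) covers 3:a
6(a) covers 4:y, 5:b
7(y) covers 6:a
floor of heap: 0:y, 1:b
completions by unplaced set U, small U first (add the entries for U minus each lowest piece of U):
  |U|=1: {7}:1
  |U|=2: {6,7}:1
  |U|=3: {4,6,7}:1  {5,6,7}:1
  |U|=4: {4,5,6,7}:2
  |U|=5: {3,4,5,6,7}:2
  |U|=6: {2,3,4,5,6,7}:2
  start at 0(y): 2
  start at 1(b): 2
sum over floor = 4

4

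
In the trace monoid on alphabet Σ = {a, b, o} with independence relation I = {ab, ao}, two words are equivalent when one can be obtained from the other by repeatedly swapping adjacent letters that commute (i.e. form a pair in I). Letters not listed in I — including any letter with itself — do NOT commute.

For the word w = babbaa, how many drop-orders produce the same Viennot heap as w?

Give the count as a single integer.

20

drop 0:b onto floor
drop 1:a onto floor
drop 2:b onto {0:b}
drop 3:b onto {2:b}
drop 4:a onto {1:a}
drop 5:a onto {4:a}
ground layer = {0:b, 1:a}
drop-orders for the pieces not yet dropped (sum over which currently-grounded one goes next):
  1 to go: {3} 1  {5} 1
  2 to go: {2,3} 1  {3,5} 2  {4,5} 1
  3 to go: {0,2,3} 1  {1,4,5} 1  {2,3,5} 3  {3,4,5} 3
  4 to go: {0,2,3,5} 4  {1,3,4,5} 4  {2,3,4,5} 6
  if 0:b drops first: 10 orders
  if 1:a drops first: 10 orders
heap linearizations: 20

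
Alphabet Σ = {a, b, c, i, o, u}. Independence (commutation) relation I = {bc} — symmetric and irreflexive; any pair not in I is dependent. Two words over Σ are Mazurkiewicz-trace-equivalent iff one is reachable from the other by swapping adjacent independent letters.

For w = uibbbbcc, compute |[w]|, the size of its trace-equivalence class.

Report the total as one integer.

15

0(u) covers ∅
1(i) covers 0:u
2(b) covers 1:i
3(b) covers 2:b
4(b) covers 3:b
5(b) covers 4:b
6(c) covers 1:i
7(c) covers 6:c
floor of heap: 0:u
completions by unplaced set U, small U first (add the entries for U minus each lowest piece of U):
  |U|=1: {5}:1  {7}:1
  |U|=2: {4,5}:1  {5,7}:2  {6,7}:1
  |U|=3: {3,4,5}:1  {4,5,7}:3  {5,6,7}:3
  |U|=4: {2,3,4,5}:1  {3,4,5,7}:4  {4,5,6,7}:6
  |U|=5: {2,3,4,5,7}:5  {3,4,5,6,7}:10
  |U|=6: {2,3,4,5,6,7}:15
  start at 0(u): 15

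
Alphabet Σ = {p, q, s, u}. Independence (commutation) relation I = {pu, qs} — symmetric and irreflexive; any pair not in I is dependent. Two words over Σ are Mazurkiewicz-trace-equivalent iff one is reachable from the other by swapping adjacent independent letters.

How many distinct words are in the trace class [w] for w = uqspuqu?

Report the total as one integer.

4

drop 0:u onto floor
drop 1:q onto {0:u}
drop 2:s onto {0:u}
drop 3:p onto {1:q, 2:s}
drop 4:u onto {1:q, 2:s}
drop 5:q onto {3:p, 4:u}
drop 6:u onto {5:q}
ground layer = {0:u}
drop-orders for the pieces not yet dropped (sum over which currently-grounded one goes next):
  1 to go: {6} 1
  2 to go: {5,6} 1
  3 to go: {3,5,6} 1  {4,5,6} 1
  4 to go: {3,4,5,6} 2
  5 to go: {1,3,4,5,6} 2  {2,3,4,5,6} 2
  if 0:u drops first: 4 orders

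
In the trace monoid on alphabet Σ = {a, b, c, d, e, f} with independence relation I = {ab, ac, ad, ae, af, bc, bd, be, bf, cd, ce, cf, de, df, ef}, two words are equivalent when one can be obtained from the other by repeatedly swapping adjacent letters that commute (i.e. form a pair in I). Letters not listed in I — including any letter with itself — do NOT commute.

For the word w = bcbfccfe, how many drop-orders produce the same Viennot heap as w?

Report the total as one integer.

#0=b has no predecessor
#1=c has no predecessor
#2=b depends on [0:b]
#3=f has no predecessor
#4=c depends on [1:c]
#5=c depends on [4:c]
#6=f depends on [3:f]
#7=e has no predecessor
sources: [0:b, 1:c, 3:f, 7:e]
N(rest) = Σ N(rest − s) over sources s of rest; N(one piece) = 1:
  size 1 → [2]=1  [5]=1  [6]=1  [7]=1
  size 2 → [0,2]=1  [2,5]=2  [2,6]=2  [2,7]=2  [3,6]=1  [4,5]=1  [5,6]=2  [5,7]=2  [6,7]=2
  size 3 → [0,2,5]=3  [0,2,6]=3  [0,2,7]=3  [1,4,5]=1  [2,3,6]=3  [2,4,5]=3  [2,5,6]=6  [2,5,7]=6  [2,6,7]=6  [3,5,6]=3  [3,6,7]=3  [4,5,6]=3  [4,5,7]=3  [5,6,7]=6
  size 4 → [0,2,3,6]=6  [0,2,4,5]=6  [0,2,5,6]=12  [0,2,5,7]=12  [0,2,6,7]=12  [1,2,4,5]=4  [1,4,5,6]=4  [1,4,5,7]=4  [2,3,5,6]=12  [2,3,6,7]=12  [2,4,5,6]=12  [2,4,5,7]=12  [2,5,6,7]=24  [3,4,5,6]=6  [3,5,6,7]=12  [4,5,6,7]=12
  size 5 → [0,1,2,4,5]=10  [0,2,3,5,6]=30  [0,2,3,6,7]=30  [0,2,4,5,6]=30  [0,2,4,5,7]=30  [0,2,5,6,7]=60  [1,2,4,5,6]=20  [1,2,4,5,7]=20  [1,3,4,5,6]=10  [1,4,5,6,7]=20  [2,3,4,5,6]=30  [2,3,5,6,7]=60  [2,4,5,6,7]=60  [3,4,5,6,7]=30
  size 6 → [0,1,2,4,5,6]=60  [0,1,2,4,5,7]=60  [0,2,3,4,5,6]=90  [0,2,3,5,6,7]=180  [0,2,4,5,6,7]=180  [1,2,3,4,5,6]=60  [1,2,4,5,6,7]=120  [1,3,4,5,6,7]=60  [2,3,4,5,6,7]=180
  first=0(b) contributes 420
  first=1(c) contributes 630
  first=3(f) contributes 420
  first=7(e) contributes 210
|[w]| = 1680

1680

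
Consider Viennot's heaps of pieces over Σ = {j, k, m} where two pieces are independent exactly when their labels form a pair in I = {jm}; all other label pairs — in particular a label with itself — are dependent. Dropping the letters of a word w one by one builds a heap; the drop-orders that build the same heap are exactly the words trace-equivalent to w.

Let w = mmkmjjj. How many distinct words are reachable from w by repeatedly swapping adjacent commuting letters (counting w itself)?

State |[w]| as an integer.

4

drop 0:m onto floor
drop 1:m onto {0:m}
drop 2:k onto {1:m}
drop 3:m onto {2:k}
drop 4:j onto {2:k}
drop 5:j onto {4:j}
drop 6:j onto {5:j}
ground layer = {0:m}
drop-orders for the pieces not yet dropped (sum over which currently-grounded one goes next):
  1 to go: {3} 1  {6} 1
  2 to go: {3,6} 2  {5,6} 1
  3 to go: {3,5,6} 3  {4,5,6} 1
  4 to go: {3,4,5,6} 4
  5 to go: {2,3,4,5,6} 4
  if 0:m drops first: 4 orders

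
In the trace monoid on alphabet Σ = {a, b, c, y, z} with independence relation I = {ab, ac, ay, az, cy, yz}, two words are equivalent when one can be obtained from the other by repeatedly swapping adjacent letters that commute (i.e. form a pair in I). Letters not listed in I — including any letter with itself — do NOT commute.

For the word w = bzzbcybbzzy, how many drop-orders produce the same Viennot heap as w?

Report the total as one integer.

6

piece 0:b — minimal
piece 1:z rests on {0:b}
piece 2:z rests on {1:z}
piece 3:b rests on {2:z}
piece 4:c rests on {3:b}
piece 5:y rests on {3:b}
piece 6:b rests on {4:c, 5:y}
piece 7:b rests on {6:b}
piece 8:z rests on {7:b}
piece 9:z rests on {8:z}
piece 10:y rests on {7:b}
minimal pieces: {0:b}
ways to finish when only these pieces remain (= sum over removing one remaining piece with nothing left below it):
  1 left: {9}→1  {10}→1
  2 left: {8,9}→1  {9,10}→2
  3 left: {8,9,10}→3
  4 left: {7,8,9,10}→3
  5 left: {6,7,8,9,10}→3
  6 left: {4,6,7,8,9,10}→3  {5,6,7,8,9,10}→3
  7 left: {4,5,6,7,8,9,10}→6
  8 left: {3,4,5,6,7,8,9,10}→6
  9 left: {2,3,4,5,6,7,8,9,10}→6
  placing 0:b first → 6 extensions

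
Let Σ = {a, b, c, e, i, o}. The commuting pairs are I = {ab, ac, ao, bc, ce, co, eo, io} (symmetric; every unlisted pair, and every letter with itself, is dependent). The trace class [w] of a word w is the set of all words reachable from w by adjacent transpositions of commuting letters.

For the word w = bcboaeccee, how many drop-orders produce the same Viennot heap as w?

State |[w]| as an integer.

drop 0:b onto floor
drop 1:c onto floor
drop 2:b onto {0:b}
drop 3:o onto {2:b}
drop 4:a onto floor
drop 5:e onto {2:b, 4:a}
drop 6:c onto {1:c}
drop 7:c onto {6:c}
drop 8:e onto {5:e}
drop 9:e onto {8:e}
ground layer = {0:b, 1:c, 4:a}
drop-orders for the pieces not yet dropped (sum over which currently-grounded one goes next):
  1 to go: {3} 1  {7} 1  {9} 1
  2 to go: {3,7} 2  {3,9} 2  {6,7} 1  {7,9} 2  {8,9} 1
  3 to go: {1,6,7} 1  {3,6,7} 3  {3,7,9} 6  {3,8,9} 3  {5,8,9} 1  {6,7,9} 3  {7,8,9} 3
  4 to go: {1,3,6,7} 4  {1,6,7,9} 4  {3,5,8,9} 4  {3,6,7,9} 12  {3,7,8,9} 12  {4,5,8,9} 1  {5,7,8,9} 4  {6,7,8,9} 6
  5 to go: {1,3,6,7,9} 20  {1,6,7,8,9} 10  {2,3,5,8,9} 4  {3,4,5,8,9} 5  {3,5,7,8,9} 20  {3,6,7,8,9} 30  {4,5,7,8,9} 5  {5,6,7,8,9} 10
  6 to go: {0,2,3,5,8,9} 4  {1,3,6,7,8,9} 60  {1,5,6,7,8,9} 20  {2,3,4,5,8,9} 9  {2,3,5,7,8,9} 24  {3,4,5,7,8,9} 30  {3,5,6,7,8,9} 60  {4,5,6,7,8,9} 15
  7 to go: {0,2,3,4,5,8,9} 13  {0,2,3,5,7,8,9} 28  {1,3,5,6,7,8,9} 140  {1,4,5,6,7,8,9} 35  {2,3,4,5,7,8,9} 63  {2,3,5,6,7,8,9} 84  {3,4,5,6,7,8,9} 105
  8 to go: {0,2,3,4,5,7,8,9} 104  {0,2,3,5,6,7,8,9} 112  {1,2,3,5,6,7,8,9} 224  {1,3,4,5,6,7,8,9} 280  {2,3,4,5,6,7,8,9} 252
  if 0:b drops first: 756 orders
  if 1:c drops first: 468 orders
  if 4:a drops first: 336 orders
heap linearizations: 1560

1560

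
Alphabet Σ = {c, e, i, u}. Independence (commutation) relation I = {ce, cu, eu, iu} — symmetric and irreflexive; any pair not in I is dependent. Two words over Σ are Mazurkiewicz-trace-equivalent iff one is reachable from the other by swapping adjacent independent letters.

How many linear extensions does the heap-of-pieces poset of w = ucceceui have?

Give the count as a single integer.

280

0(u) covers ∅
1(c) covers ∅
2(c) covers 1:c
3(e) covers ∅
4(c) covers 2:c
5(e) covers 3:e
6(u) covers 0:u
7(i) covers 4:c, 5:e
floor of heap: 0:u, 1:c, 3:e
completions by unplaced set U, small U first (add the entries for U minus each lowest piece of U):
  |U|=1: {6}:1  {7}:1
  |U|=2: {0,6}:1  {4,7}:1  {5,7}:1  {6,7}:2
  |U|=3: {0,6,7}:3  {2,4,7}:1  {3,5,7}:1  {4,5,7}:2  {4,6,7}:3  {5,6,7}:3
  |U|=4: {0,4,6,7}:6  {0,5,6,7}:6  {1,2,4,7}:1  {2,4,5,7}:3  {2,4,6,7}:4  {3,4,5,7}:3  {3,5,6,7}:4  {4,5,6,7}:8
  |U|=5: {0,2,4,6,7}:10  {0,3,5,6,7}:10  {0,4,5,6,7}:20  {1,2,4,5,7}:4  {1,2,4,6,7}:5  {2,3,4,5,7}:6  {2,4,5,6,7}:15  {3,4,5,6,7}:15
  |U|=6: {0,1,2,4,6,7}:15  {0,2,4,5,6,7}:45  {0,3,4,5,6,7}:45  {1,2,3,4,5,7}:10  {1,2,4,5,6,7}:24  {2,3,4,5,6,7}:36
  start at 0(u): 70
  start at 1(c): 126
  start at 3(e): 84
sum over floor = 280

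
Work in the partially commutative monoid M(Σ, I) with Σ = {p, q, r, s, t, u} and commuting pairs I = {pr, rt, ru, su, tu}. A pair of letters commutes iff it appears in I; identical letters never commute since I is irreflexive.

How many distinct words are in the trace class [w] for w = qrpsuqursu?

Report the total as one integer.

30

drop 0:q onto floor
drop 1:r onto {0:q}
drop 2:p onto {0:q}
drop 3:s onto {1:r, 2:p}
drop 4:u onto {2:p}
drop 5:q onto {3:s, 4:u}
drop 6:u onto {5:q}
drop 7:r onto {5:q}
drop 8:s onto {7:r}
drop 9:u onto {6:u}
ground layer = {0:q}
drop-orders for the pieces not yet dropped (sum over which currently-grounded one goes next):
  1 to go: {8} 1  {9} 1
  2 to go: {6,9} 1  {7,8} 1  {8,9} 2
  3 to go: {6,8,9} 3  {7,8,9} 3
  4 to go: {6,7,8,9} 6
  5 to go: {5,6,7,8,9} 6
  6 to go: {3,5,6,7,8,9} 6  {4,5,6,7,8,9} 6
  7 to go: {1,3,5,6,7,8,9} 6  {3,4,5,6,7,8,9} 12
  8 to go: {1,3,4,5,6,7,8,9} 18  {2,3,4,5,6,7,8,9} 12
  if 0:q drops first: 30 orders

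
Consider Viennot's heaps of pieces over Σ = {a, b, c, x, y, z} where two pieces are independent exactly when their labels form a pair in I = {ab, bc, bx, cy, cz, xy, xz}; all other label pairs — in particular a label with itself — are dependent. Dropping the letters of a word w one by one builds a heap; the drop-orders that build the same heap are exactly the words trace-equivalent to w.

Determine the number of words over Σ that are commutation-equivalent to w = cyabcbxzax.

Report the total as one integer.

50

piece 0:c — minimal
piece 1:y — minimal
piece 2:a rests on {0:c, 1:y}
piece 3:b rests on {1:y}
piece 4:c rests on {2:a}
piece 5:b rests on {3:b}
piece 6:x rests on {4:c}
piece 7:z rests on {2:a, 5:b}
piece 8:a rests on {6:x, 7:z}
piece 9:x rests on {8:a}
minimal pieces: {0:c, 1:y}
ways to finish when only these pieces remain (= sum over removing one remaining piece with nothing left below it):
  1 left: {9}→1
  2 left: {8,9}→1
  3 left: {6,8,9}→1  {7,8,9}→1
  4 left: {4,6,8,9}→1  {5,7,8,9}→1  {6,7,8,9}→2
  5 left: {3,5,7,8,9}→1  {4,6,7,8,9}→3  {5,6,7,8,9}→3
  6 left: {2,4,6,7,8,9}→3  {3,5,6,7,8,9}→4  {4,5,6,7,8,9}→6
  7 left: {0,2,4,6,7,8,9}→3  {2,4,5,6,7,8,9}→9  {3,4,5,6,7,8,9}→10
  8 left: {0,2,4,5,6,7,8,9}→12  {2,3,4,5,6,7,8,9}→19
  placing 0:c first → 19 extensions
  placing 1:y first → 31 extensions
total linear extensions = 50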